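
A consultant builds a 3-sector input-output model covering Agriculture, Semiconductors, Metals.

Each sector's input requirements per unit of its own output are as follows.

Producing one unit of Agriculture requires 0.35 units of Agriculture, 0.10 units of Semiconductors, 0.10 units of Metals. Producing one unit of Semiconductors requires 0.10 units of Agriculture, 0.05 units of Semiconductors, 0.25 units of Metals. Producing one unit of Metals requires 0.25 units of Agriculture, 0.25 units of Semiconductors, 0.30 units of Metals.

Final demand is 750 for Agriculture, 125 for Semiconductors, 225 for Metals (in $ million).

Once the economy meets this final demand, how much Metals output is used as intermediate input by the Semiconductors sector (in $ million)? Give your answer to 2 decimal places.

I − A =
  [   0.65    -0.10    -0.25]
  [  -0.10     0.95    -0.25]
  [  -0.10    -0.25     0.70]
Cofactors of I−A, C_ij = (−1)^(i+j)·(minor ij) (rows/columns in the sector order above):
  C_11 = (0.95)(0.70) − (-0.25)(-0.25) = 0.6025
  C_12 = −[(-0.10)(0.70) − (-0.25)(-0.10)] = 0.0950
  C_13 = (-0.10)(-0.25) − (0.95)(-0.10) = 0.1200
  C_21 = −[(-0.10)(0.70) − (-0.25)(-0.25)] = 0.1325
  C_22 = (0.65)(0.70) − (-0.25)(-0.10) = 0.4300
  C_23 = −[(0.65)(-0.25) − (-0.10)(-0.10)] = 0.1725
  C_31 = (-0.10)(-0.25) − (-0.25)(0.95) = 0.2625
  C_32 = −[(0.65)(-0.25) − (-0.25)(-0.10)] = 0.1875
  C_33 = (0.65)(0.95) − (-0.10)(-0.10) = 0.6075
det(I−A) = Σ_j (I−A)_1j·C_1j = (0.65)(0.6025) + (-0.10)(0.0950) + (-0.25)(0.1200) = 0.352125
adj(I−A) = Cᵀ =
  [ 0.6025   0.1325   0.2625]
  [ 0.0950   0.4300   0.1875]
  [ 0.1200   0.1725   0.6075]
(I − A)⁻¹ = adj(I−A) / det(I−A) ≈
  [   1.7110     0.3763     0.7455]
  [   0.2698     1.2212     0.5325]
  [   0.3408     0.4899     1.7252]
First solve x = (I − A)⁻¹ d = adj(I−A)·d / det(I−A); in particular x_2 = (0.0950·750 + 0.4300·125 + 0.1875·225) / 0.352125 = 167.1875 / 0.352125 ≈ 474.7959.
Intermediate flow from 3 to 2: z_32 = a_32 · x_2 = 0.25 × 167.1875 / 0.352125 = 41.796875 / 0.352125 ≈ 118.70.

z_32 = 118.70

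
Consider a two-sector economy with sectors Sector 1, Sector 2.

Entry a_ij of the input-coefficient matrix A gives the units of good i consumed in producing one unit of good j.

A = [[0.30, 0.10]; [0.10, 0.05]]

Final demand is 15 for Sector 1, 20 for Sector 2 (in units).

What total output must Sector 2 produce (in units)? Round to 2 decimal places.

x_2 = 23.66

I − A =
  [   0.70    -0.10]
  [  -0.10     0.95]
det(I−A) = (0.70)(0.95) − (-0.10)(-0.10) = 0.6550
adj(I−A) = [[0.95, 0.10], [0.10, 0.70]]
(I − A)⁻¹ = adj(I−A) / det(I−A) ≈
  [   1.4504     0.1527]
  [   0.1527     1.0687]
x = (I − A)⁻¹ d = adj(I−A)·d / det(I−A), with det(I−A) = 0.6550:
  x_1 = (0.95·15 + 0.10·20) / 0.6550 = 16.25 / 0.6550 ≈ 24.81
  x_2 = (0.10·15 + 0.70·20) / 0.6550 = 15.50 / 0.6550 ≈ 23.66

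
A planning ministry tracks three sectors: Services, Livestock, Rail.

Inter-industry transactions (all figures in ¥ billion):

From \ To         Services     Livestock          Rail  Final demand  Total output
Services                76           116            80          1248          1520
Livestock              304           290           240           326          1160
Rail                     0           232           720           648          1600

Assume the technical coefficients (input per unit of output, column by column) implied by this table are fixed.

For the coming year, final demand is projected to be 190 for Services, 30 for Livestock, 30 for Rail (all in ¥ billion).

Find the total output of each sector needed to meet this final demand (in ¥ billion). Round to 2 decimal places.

x_S = 217.48, x_L = 117.45, x_R = 97.25

Technical coefficients a_ij = z_ij / X_j:
  a_SS = 76/1520 = 0.05, a_LS = 304/1520 = 0.20, a_RS = 0/1520 = 0.00
  a_SL = 116/1160 = 0.10, a_LL = 290/1160 = 0.25, a_RL = 232/1160 = 0.20
  a_SR = 80/1600 = 0.05, a_LR = 240/1600 = 0.15, a_RR = 720/1600 = 0.45
I − A =
  [   0.95    -0.10    -0.05]
  [  -0.20     0.75    -0.15]
  [   0.00    -0.20     0.55]
Cofactors of I−A, C_ij = (−1)^(i+j)·(minor ij) (rows/columns in the sector order above):
  C_11 = (0.75)(0.55) − (-0.15)(-0.20) = 0.3825
  C_12 = −[(-0.20)(0.55) − (-0.15)(0.00)] = 0.1100
  C_13 = (-0.20)(-0.20) − (0.75)(0.00) = 0.0400
  C_21 = −[(-0.10)(0.55) − (-0.05)(-0.20)] = 0.0650
  C_22 = (0.95)(0.55) − (-0.05)(0.00) = 0.5225
  C_23 = −[(0.95)(-0.20) − (-0.10)(0.00)] = 0.1900
  C_31 = (-0.10)(-0.15) − (-0.05)(0.75) = 0.0525
  C_32 = −[(0.95)(-0.15) − (-0.05)(-0.20)] = 0.1525
  C_33 = (0.95)(0.75) − (-0.10)(-0.20) = 0.6925
det(I−A) = Σ_j (I−A)_1j·C_1j = (0.95)(0.3825) + (-0.10)(0.1100) + (-0.05)(0.0400) = 0.350375
adj(I−A) = Cᵀ =
  [ 0.3825   0.0650   0.0525]
  [ 0.1100   0.5225   0.1525]
  [ 0.0400   0.1900   0.6925]
(I − A)⁻¹ = adj(I−A) / det(I−A) ≈
  [   1.0917     0.1855     0.1498]
  [   0.3139     1.4913     0.4352]
  [   0.1142     0.5423     1.9765]
x = (I − A)⁻¹ d = adj(I−A)·d / det(I−A), with det(I−A) = 0.350375:
  x_S = (0.3825·190 + 0.0650·30 + 0.0525·30) / 0.350375 = 76.20 / 0.350375 ≈ 217.48
  x_L = (0.1100·190 + 0.5225·30 + 0.1525·30) / 0.350375 = 41.15 / 0.350375 ≈ 117.45
  x_R = (0.0400·190 + 0.1900·30 + 0.6925·30) / 0.350375 = 34.075 / 0.350375 ≈ 97.25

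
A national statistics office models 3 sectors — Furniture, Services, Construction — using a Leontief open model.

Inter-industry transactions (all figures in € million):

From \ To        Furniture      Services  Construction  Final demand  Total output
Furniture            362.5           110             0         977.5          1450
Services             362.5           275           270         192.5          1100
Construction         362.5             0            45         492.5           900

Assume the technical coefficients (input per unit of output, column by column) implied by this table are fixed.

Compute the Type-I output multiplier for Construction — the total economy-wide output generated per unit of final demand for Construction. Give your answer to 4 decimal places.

m_C = 1.5752

Technical coefficients a_ij = z_ij / X_j:
  a_FF = 362.5/1450 = 0.25, a_SF = 362.5/1450 = 0.25, a_CF = 362.5/1450 = 0.25
  a_FS = 110/1100 = 0.10, a_SS = 275/1100 = 0.25, a_CS = 0/1100 = 0.00
  a_FC = 0/900 = 0.00, a_SC = 270/900 = 0.30, a_CC = 45/900 = 0.05
I − A =
  [   0.75    -0.10     0.00]
  [  -0.25     0.75    -0.30]
  [  -0.25     0.00     0.95]
Cofactors of I−A, C_ij = (−1)^(i+j)·(minor ij) (rows/columns in the sector order above):
  C_11 = (0.75)(0.95) − (-0.30)(0.00) = 0.7125
  C_12 = −[(-0.25)(0.95) − (-0.30)(-0.25)] = 0.3125
  C_13 = (-0.25)(0.00) − (0.75)(-0.25) = 0.1875
  C_21 = −[(-0.10)(0.95) − (0.00)(0.00)] = 0.0950
  C_22 = (0.75)(0.95) − (0.00)(-0.25) = 0.7125
  C_23 = −[(0.75)(0.00) − (-0.10)(-0.25)] = 0.0250
  C_31 = (-0.10)(-0.30) − (0.00)(0.75) = 0.0300
  C_32 = −[(0.75)(-0.30) − (0.00)(-0.25)] = 0.2250
  C_33 = (0.75)(0.75) − (-0.10)(-0.25) = 0.5375
det(I−A) = Σ_j (I−A)_1j·C_1j = (0.75)(0.7125) + (-0.10)(0.3125) + (0.00)(0.1875) = 0.503125
adj(I−A) = Cᵀ =
  [ 0.7125   0.0950   0.0300]
  [ 0.3125   0.7125   0.2250]
  [ 0.1875   0.0250   0.5375]
(I − A)⁻¹ = adj(I−A) / det(I−A) ≈
  [   1.41615     0.18882     0.05963]
  [   0.62112     1.41615     0.44720]
  [   0.37267     0.04969     1.06832]
The output multiplier for sector j is the column-j sum of the Leontief inverse (I − A)⁻¹ = adj(I−A) / det(I−A).
Column C of adj(I−A): (0.0300, 0.2250, 0.5375); det(I−A) = 0.503125.
m_C = (0.0300 + 0.2250 + 0.5375) / 0.503125 = 0.7925 / 0.503125 ≈ 1.5752.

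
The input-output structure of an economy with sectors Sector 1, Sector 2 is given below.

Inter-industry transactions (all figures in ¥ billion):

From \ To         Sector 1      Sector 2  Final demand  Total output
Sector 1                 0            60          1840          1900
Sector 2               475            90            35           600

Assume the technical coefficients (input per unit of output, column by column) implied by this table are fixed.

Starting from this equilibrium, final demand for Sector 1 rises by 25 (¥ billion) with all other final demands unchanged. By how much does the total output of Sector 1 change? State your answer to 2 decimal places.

Δx_1 = 25.76

Technical coefficients a_ij = z_ij / X_j:
  a_11 = 0/1900 = 0.00, a_21 = 475/1900 = 0.25
  a_12 = 60/600 = 0.10, a_22 = 90/600 = 0.15
I − A =
  [   1.00    -0.10]
  [  -0.25     0.85]
det(I−A) = (1.00)(0.85) − (-0.10)(-0.25) = 0.8250
adj(I−A) = [[0.85, 0.10], [0.25, 1.00]]
(I − A)⁻¹ = adj(I−A) / det(I−A) ≈
  [   1.0303     0.1212]
  [   0.3030     1.2121]
Δx = (I − A)⁻¹ Δd with Δd having +25 in the Sector 1 component and 0 elsewhere.
So Δx_1 = L_11 · (+25), where L_11 = adj(I−A)_11 / det(I−A) = 0.85 / 0.8250.
Δx_1 = 0.85 × (+25) / 0.8250 = 21.25 / 0.8250 ≈ 25.76.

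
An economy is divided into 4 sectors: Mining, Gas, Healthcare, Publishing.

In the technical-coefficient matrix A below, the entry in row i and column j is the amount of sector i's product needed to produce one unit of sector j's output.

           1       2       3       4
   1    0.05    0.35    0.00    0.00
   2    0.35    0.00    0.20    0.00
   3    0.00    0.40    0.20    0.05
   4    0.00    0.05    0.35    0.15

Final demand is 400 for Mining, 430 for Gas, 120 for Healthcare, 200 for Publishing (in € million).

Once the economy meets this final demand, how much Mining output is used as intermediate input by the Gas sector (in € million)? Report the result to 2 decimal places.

z_12 = 278.66

I − A =
  [   0.95    -0.35     0.00     0.00]
  [  -0.35     1.00    -0.20     0.00]
  [   0.00    -0.40     0.80    -0.05]
  [   0.00    -0.05    -0.35     0.85]
Compute the cofactors C_ij = (−1)^(i+j)·(3×3 minor ij) of I−A; the adjugate is their transpose:
adj(I−A) = Cᵀ =
  [ 0.594000   0.231875   0.059500   0.003500]
  [ 0.231875   0.629375   0.161500   0.009500]
  [ 0.119875   0.325375   0.703375   0.041375]
  [ 0.063000   0.171000   0.299125   0.586000]
det(I−A) = Σ_j (I−A)_1j·C_1j = (0.95)(0.594000) + (-0.35)(0.231875) + (0.00)(0.119875) + (0.00)(0.063000) = 0.48314375
(I − A)⁻¹ = adj(I−A) / det(I−A) ≈
  [   1.2294     0.4799     0.1232     0.0072]
  [   0.4799     1.3027     0.3343     0.0197]
  [   0.2481     0.6735     1.4558     0.0856]
  [   0.1304     0.3539     0.6191     1.2129]
First solve x = (I − A)⁻¹ d = adj(I−A)·d / det(I−A); in particular x_2 = (0.231875·400 + 0.629375·430 + 0.161500·120 + 0.009500·200) / 0.48314375 = 384.66125 / 0.48314375 ≈ 796.1632.
Intermediate flow from 1 to 2: z_12 = a_12 · x_2 = 0.35 × 384.66125 / 0.48314375 = 134.6314375 / 0.48314375 ≈ 278.66.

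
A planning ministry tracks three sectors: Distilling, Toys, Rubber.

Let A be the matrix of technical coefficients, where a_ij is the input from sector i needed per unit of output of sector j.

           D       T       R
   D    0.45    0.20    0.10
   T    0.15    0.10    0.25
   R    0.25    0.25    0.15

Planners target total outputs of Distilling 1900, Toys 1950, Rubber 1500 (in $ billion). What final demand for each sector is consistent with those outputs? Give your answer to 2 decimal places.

I − A =
  [   0.55    -0.20    -0.10]
  [  -0.15     0.90    -0.25]
  [  -0.25    -0.25     0.85]
d = (I − A) x:
  d_D = (+0.55)·1900 + (-0.20)·1950 + (-0.10)·1500 = 505.00
  d_T = (-0.15)·1900 + (+0.90)·1950 + (-0.25)·1500 = 1095.00
  d_R = (-0.25)·1900 + (-0.25)·1950 + (+0.85)·1500 = 312.50

d_D = 505.00, d_T = 1095.00, d_R = 312.50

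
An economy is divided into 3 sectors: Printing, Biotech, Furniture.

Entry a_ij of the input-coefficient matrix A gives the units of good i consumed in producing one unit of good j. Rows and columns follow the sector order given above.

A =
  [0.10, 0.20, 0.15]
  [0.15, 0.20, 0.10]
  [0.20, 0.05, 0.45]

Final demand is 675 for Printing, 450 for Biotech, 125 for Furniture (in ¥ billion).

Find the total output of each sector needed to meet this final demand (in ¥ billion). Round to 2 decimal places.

x_1 = 1052.40, x_2 = 845.68, x_3 = 686.84

I − A =
  [   0.90    -0.20    -0.15]
  [  -0.15     0.80    -0.10]
  [  -0.20    -0.05     0.55]
Cofactors of I−A, C_ij = (−1)^(i+j)·(minor ij) (rows/columns in the sector order above):
  C_11 = (0.80)(0.55) − (-0.10)(-0.05) = 0.4350
  C_12 = −[(-0.15)(0.55) − (-0.10)(-0.20)] = 0.1025
  C_13 = (-0.15)(-0.05) − (0.80)(-0.20) = 0.1675
  C_21 = −[(-0.20)(0.55) − (-0.15)(-0.05)] = 0.1175
  C_22 = (0.90)(0.55) − (-0.15)(-0.20) = 0.4650
  C_23 = −[(0.90)(-0.05) − (-0.20)(-0.20)] = 0.0850
  C_31 = (-0.20)(-0.10) − (-0.15)(0.80) = 0.1400
  C_32 = −[(0.90)(-0.10) − (-0.15)(-0.15)] = 0.1125
  C_33 = (0.90)(0.80) − (-0.20)(-0.15) = 0.6900
det(I−A) = Σ_j (I−A)_1j·C_1j = (0.90)(0.4350) + (-0.20)(0.1025) + (-0.15)(0.1675) = 0.345875
adj(I−A) = Cᵀ =
  [ 0.4350   0.1175   0.1400]
  [ 0.1025   0.4650   0.1125]
  [ 0.1675   0.0850   0.6900]
(I − A)⁻¹ = adj(I−A) / det(I−A) ≈
  [   1.2577     0.3397     0.4048]
  [   0.2963     1.3444     0.3253]
  [   0.4843     0.2458     1.9949]
x = (I − A)⁻¹ d = adj(I−A)·d / det(I−A), with det(I−A) = 0.345875:
  x_1 = (0.4350·675 + 0.1175·450 + 0.1400·125) / 0.345875 = 364.00 / 0.345875 ≈ 1052.40
  x_2 = (0.1025·675 + 0.4650·450 + 0.1125·125) / 0.345875 = 292.50 / 0.345875 ≈ 845.68
  x_3 = (0.1675·675 + 0.0850·450 + 0.6900·125) / 0.345875 = 237.5625 / 0.345875 ≈ 686.84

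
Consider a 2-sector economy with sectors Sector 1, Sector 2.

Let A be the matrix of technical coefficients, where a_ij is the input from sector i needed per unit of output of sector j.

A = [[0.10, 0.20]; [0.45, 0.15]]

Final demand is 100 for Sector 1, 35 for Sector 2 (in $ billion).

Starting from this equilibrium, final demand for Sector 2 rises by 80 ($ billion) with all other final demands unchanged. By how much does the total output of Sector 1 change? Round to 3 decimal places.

Δx_1 = 23.704

I − A =
  [   0.90    -0.20]
  [  -0.45     0.85]
det(I−A) = (0.90)(0.85) − (-0.20)(-0.45) = 0.6750
adj(I−A) = [[0.85, 0.20], [0.45, 0.90]]
(I − A)⁻¹ = adj(I−A) / det(I−A) ≈
  [   1.2593     0.2963]
  [   0.6667     1.3333]
Δx = (I − A)⁻¹ Δd with Δd having +80 in the Sector 2 component and 0 elsewhere.
So Δx_1 = L_12 · (+80), where L_12 = adj(I−A)_12 / det(I−A) = 0.20 / 0.6750.
Δx_1 = 0.20 × (+80) / 0.6750 = 16.00 / 0.6750 ≈ 23.704.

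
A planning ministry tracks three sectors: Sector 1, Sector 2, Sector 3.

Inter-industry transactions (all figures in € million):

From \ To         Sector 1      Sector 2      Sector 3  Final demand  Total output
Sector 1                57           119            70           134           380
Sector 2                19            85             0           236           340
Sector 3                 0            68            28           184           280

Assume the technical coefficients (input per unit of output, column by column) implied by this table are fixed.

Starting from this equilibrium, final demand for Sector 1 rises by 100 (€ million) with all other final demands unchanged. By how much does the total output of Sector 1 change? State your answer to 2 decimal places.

Technical coefficients a_ij = z_ij / X_j:
  a_11 = 57/380 = 0.15, a_21 = 19/380 = 0.05, a_31 = 0/380 = 0.00
  a_12 = 119/340 = 0.35, a_22 = 85/340 = 0.25, a_32 = 68/340 = 0.20
  a_13 = 70/280 = 0.25, a_23 = 0/280 = 0.00, a_33 = 28/280 = 0.10
I − A =
  [   0.85    -0.35    -0.25]
  [  -0.05     0.75     0.00]
  [   0.00    -0.20     0.90]
Cofactors of I−A, C_ij = (−1)^(i+j)·(minor ij) (rows/columns in the sector order above):
  C_11 = (0.75)(0.90) − (0.00)(-0.20) = 0.6750
  C_12 = −[(-0.05)(0.90) − (0.00)(0.00)] = 0.0450
  C_13 = (-0.05)(-0.20) − (0.75)(0.00) = 0.0100
  C_21 = −[(-0.35)(0.90) − (-0.25)(-0.20)] = 0.3650
  C_22 = (0.85)(0.90) − (-0.25)(0.00) = 0.7650
  C_23 = −[(0.85)(-0.20) − (-0.35)(0.00)] = 0.1700
  C_31 = (-0.35)(0.00) − (-0.25)(0.75) = 0.1875
  C_32 = −[(0.85)(0.00) − (-0.25)(-0.05)] = 0.0125
  C_33 = (0.85)(0.75) − (-0.35)(-0.05) = 0.6200
det(I−A) = Σ_j (I−A)_1j·C_1j = (0.85)(0.6750) + (-0.35)(0.0450) + (-0.25)(0.0100) = 0.5555
adj(I−A) = Cᵀ =
  [ 0.6750   0.3650   0.1875]
  [ 0.0450   0.7650   0.0125]
  [ 0.0100   0.1700   0.6200]
(I − A)⁻¹ = adj(I−A) / det(I−A) ≈
  [   1.2151     0.6571     0.3375]
  [   0.0810     1.3771     0.0225]
  [   0.0180     0.3060     1.1161]
Δx = (I − A)⁻¹ Δd with Δd having +100 in the Sector 1 component and 0 elsewhere.
So Δx_1 = L_11 · (+100), where L_11 = adj(I−A)_11 / det(I−A) = 0.6750 / 0.5555.
Δx_1 = 0.6750 × (+100) / 0.5555 = 67.50 / 0.5555 ≈ 121.51.

Δx_1 = 121.51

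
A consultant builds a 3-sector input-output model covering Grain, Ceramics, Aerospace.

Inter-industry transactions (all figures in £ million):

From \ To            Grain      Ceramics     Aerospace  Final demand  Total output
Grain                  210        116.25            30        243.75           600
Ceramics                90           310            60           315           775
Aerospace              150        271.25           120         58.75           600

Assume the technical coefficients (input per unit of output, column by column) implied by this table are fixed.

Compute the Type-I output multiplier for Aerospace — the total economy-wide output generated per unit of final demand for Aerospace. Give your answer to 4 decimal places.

Technical coefficients a_ij = z_ij / X_j:
  a_11 = 210/600 = 0.35, a_21 = 90/600 = 0.15, a_31 = 150/600 = 0.25
  a_12 = 116.25/775 = 0.15, a_22 = 310/775 = 0.40, a_32 = 271.25/775 = 0.35
  a_13 = 30/600 = 0.05, a_23 = 60/600 = 0.10, a_33 = 120/600 = 0.20
I − A =
  [   0.65    -0.15    -0.05]
  [  -0.15     0.60    -0.10]
  [  -0.25    -0.35     0.80]
Cofactors of I−A, C_ij = (−1)^(i+j)·(minor ij) (rows/columns in the sector order above):
  C_11 = (0.60)(0.80) − (-0.10)(-0.35) = 0.4450
  C_12 = −[(-0.15)(0.80) − (-0.10)(-0.25)] = 0.1450
  C_13 = (-0.15)(-0.35) − (0.60)(-0.25) = 0.2025
  C_21 = −[(-0.15)(0.80) − (-0.05)(-0.35)] = 0.1375
  C_22 = (0.65)(0.80) − (-0.05)(-0.25) = 0.5075
  C_23 = −[(0.65)(-0.35) − (-0.15)(-0.25)] = 0.2650
  C_31 = (-0.15)(-0.10) − (-0.05)(0.60) = 0.0450
  C_32 = −[(0.65)(-0.10) − (-0.05)(-0.15)] = 0.0725
  C_33 = (0.65)(0.60) − (-0.15)(-0.15) = 0.3675
det(I−A) = Σ_j (I−A)_1j·C_1j = (0.65)(0.4450) + (-0.15)(0.1450) + (-0.05)(0.2025) = 0.257375
adj(I−A) = Cᵀ =
  [ 0.4450   0.1375   0.0450]
  [ 0.1450   0.5075   0.0725]
  [ 0.2025   0.2650   0.3675]
(I − A)⁻¹ = adj(I−A) / det(I−A) ≈
  [   1.72899     0.53424     0.17484]
  [   0.56338     1.97183     0.28169]
  [   0.78679     1.02963     1.42788]
The output multiplier for sector j is the column-j sum of the Leontief inverse (I − A)⁻¹ = adj(I−A) / det(I−A).
Column 3 of adj(I−A): (0.0450, 0.0725, 0.3675); det(I−A) = 0.257375.
m_3 = (0.0450 + 0.0725 + 0.3675) / 0.257375 = 0.485 / 0.257375 ≈ 1.8844.

m_3 = 1.8844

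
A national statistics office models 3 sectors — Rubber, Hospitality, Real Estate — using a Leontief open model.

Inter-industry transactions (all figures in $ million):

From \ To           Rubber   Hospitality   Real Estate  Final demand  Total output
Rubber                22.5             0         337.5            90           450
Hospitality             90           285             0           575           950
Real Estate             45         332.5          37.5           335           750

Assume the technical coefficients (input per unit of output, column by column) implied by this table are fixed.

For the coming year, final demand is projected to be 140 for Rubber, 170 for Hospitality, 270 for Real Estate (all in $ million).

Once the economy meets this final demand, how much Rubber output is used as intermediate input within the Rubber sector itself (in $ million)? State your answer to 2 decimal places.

Technical coefficients a_ij = z_ij / X_j:
  a_11 = 22.5/450 = 0.05, a_21 = 90/450 = 0.20, a_31 = 45/450 = 0.10
  a_12 = 0/950 = 0.00, a_22 = 285/950 = 0.30, a_32 = 332.5/950 = 0.35
  a_13 = 337.5/750 = 0.45, a_23 = 0/750 = 0.00, a_33 = 37.5/750 = 0.05
I − A =
  [   0.95     0.00    -0.45]
  [  -0.20     0.70     0.00]
  [  -0.10    -0.35     0.95]
Cofactors of I−A, C_ij = (−1)^(i+j)·(minor ij) (rows/columns in the sector order above):
  C_11 = (0.70)(0.95) − (0.00)(-0.35) = 0.6650
  C_12 = −[(-0.20)(0.95) − (0.00)(-0.10)] = 0.1900
  C_13 = (-0.20)(-0.35) − (0.70)(-0.10) = 0.1400
  C_21 = −[(0.00)(0.95) − (-0.45)(-0.35)] = 0.1575
  C_22 = (0.95)(0.95) − (-0.45)(-0.10) = 0.8575
  C_23 = −[(0.95)(-0.35) − (0.00)(-0.10)] = 0.3325
  C_31 = (0.00)(0.00) − (-0.45)(0.70) = 0.3150
  C_32 = −[(0.95)(0.00) − (-0.45)(-0.20)] = 0.0900
  C_33 = (0.95)(0.70) − (0.00)(-0.20) = 0.6650
det(I−A) = Σ_j (I−A)_1j·C_1j = (0.95)(0.6650) + (0.00)(0.1900) + (-0.45)(0.1400) = 0.56875
adj(I−A) = Cᵀ =
  [ 0.6650   0.1575   0.3150]
  [ 0.1900   0.8575   0.0900]
  [ 0.1400   0.3325   0.6650]
(I − A)⁻¹ = adj(I−A) / det(I−A) ≈
  [   1.1692     0.2769     0.5538]
  [   0.3341     1.5077     0.1582]
  [   0.2462     0.5846     1.1692]
First solve x = (I − A)⁻¹ d = adj(I−A)·d / det(I−A); in particular x_1 = (0.6650·140 + 0.1575·170 + 0.3150·270) / 0.56875 = 204.925 / 0.56875 ≈ 360.3077.
Intermediate flow from 1 to 1: z_11 = a_11 · x_1 = 0.05 × 204.925 / 0.56875 = 10.24625 / 0.56875 ≈ 18.02.

z_11 = 18.02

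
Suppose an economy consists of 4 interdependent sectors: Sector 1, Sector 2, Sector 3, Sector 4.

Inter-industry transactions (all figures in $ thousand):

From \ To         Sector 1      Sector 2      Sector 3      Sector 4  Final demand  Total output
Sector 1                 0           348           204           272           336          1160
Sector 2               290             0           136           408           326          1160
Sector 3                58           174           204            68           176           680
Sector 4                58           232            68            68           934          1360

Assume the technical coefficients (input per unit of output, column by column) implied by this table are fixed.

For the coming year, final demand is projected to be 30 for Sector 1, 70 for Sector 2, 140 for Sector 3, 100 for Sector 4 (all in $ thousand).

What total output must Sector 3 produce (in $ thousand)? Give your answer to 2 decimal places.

Technical coefficients a_ij = z_ij / X_j:
  a_11 = 0/1160 = 0.00, a_21 = 290/1160 = 0.25, a_31 = 58/1160 = 0.05, a_41 = 58/1160 = 0.05
  a_12 = 348/1160 = 0.30, a_22 = 0/1160 = 0.00, a_32 = 174/1160 = 0.15, a_42 = 232/1160 = 0.20
  a_13 = 204/680 = 0.30, a_23 = 136/680 = 0.20, a_33 = 204/680 = 0.30, a_43 = 68/680 = 0.10
  a_14 = 272/1360 = 0.20, a_24 = 408/1360 = 0.30, a_34 = 68/1360 = 0.05, a_44 = 68/1360 = 0.05
I − A =
  [   1.00    -0.30    -0.30    -0.20]
  [  -0.25     1.00    -0.20    -0.30]
  [  -0.05    -0.15     0.70    -0.05]
  [  -0.05    -0.20    -0.10     0.95]
Compute the cofactors C_ij = (−1)^(i+j)·(3×3 minor ij) of I−A; the adjugate is their transpose:
adj(I−A) = Cᵀ =
  [ 0.583000   0.274750   0.361000   0.228500]
  [ 0.187000   0.637000   0.298750   0.256250]
  [ 0.087375   0.168000   0.794250   0.113250]
  [ 0.079250   0.166250   0.165500   0.588250]
det(I−A) = Σ_j (I−A)_1j·C_1j = (1.00)(0.583000) + (-0.30)(0.187000) + (-0.30)(0.087375) + (-0.20)(0.079250) = 0.4848375
(I − A)⁻¹ = adj(I−A) / det(I−A) ≈
  [   1.2025     0.5667     0.7446     0.4713]
  [   0.3857     1.3138     0.6162     0.5285]
  [   0.1802     0.3465     1.6382     0.2336]
  [   0.1635     0.3429     0.3414     1.2133]
x = (I − A)⁻¹ d = adj(I−A)·d / det(I−A), with det(I−A) = 0.4848375:
  x_1 = (0.583000·30 + 0.274750·70 + 0.361000·140 + 0.228500·100) / 0.4848375 = 110.1125 / 0.4848375 ≈ 227.11
  x_2 = (0.187000·30 + 0.637000·70 + 0.298750·140 + 0.256250·100) / 0.4848375 = 117.65 / 0.4848375 ≈ 242.66
  x_3 = (0.087375·30 + 0.168000·70 + 0.794250·140 + 0.113250·100) / 0.4848375 = 136.90125 / 0.4848375 ≈ 282.37
  x_4 = (0.079250·30 + 0.166250·70 + 0.165500·140 + 0.588250·100) / 0.4848375 = 96.01 / 0.4848375 ≈ 198.03

x_3 = 282.37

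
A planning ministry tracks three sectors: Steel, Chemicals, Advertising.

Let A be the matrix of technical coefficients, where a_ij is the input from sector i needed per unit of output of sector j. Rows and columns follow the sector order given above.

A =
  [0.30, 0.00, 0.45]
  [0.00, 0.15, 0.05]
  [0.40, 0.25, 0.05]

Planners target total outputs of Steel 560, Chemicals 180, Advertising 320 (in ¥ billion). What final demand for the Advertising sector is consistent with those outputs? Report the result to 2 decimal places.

d_A = 35.00

I − A =
  [   0.70     0.00    -0.45]
  [   0.00     0.85    -0.05]
  [  -0.40    -0.25     0.95]
d = (I − A) x:
  d_S = (+0.70)·560 + (+0.00)·180 + (-0.45)·320 = 248.00
  d_C = (+0.00)·560 + (+0.85)·180 + (-0.05)·320 = 137.00
  d_A = (-0.40)·560 + (-0.25)·180 + (+0.95)·320 = 35.00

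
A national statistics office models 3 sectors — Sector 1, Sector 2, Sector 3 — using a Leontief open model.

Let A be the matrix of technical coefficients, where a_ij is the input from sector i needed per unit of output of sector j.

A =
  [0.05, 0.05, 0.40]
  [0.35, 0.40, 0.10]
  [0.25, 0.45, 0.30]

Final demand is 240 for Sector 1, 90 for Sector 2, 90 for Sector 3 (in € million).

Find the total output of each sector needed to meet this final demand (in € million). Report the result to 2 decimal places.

x_1 = 597.95, x_2 = 622.53, x_3 = 742.32

I − A =
  [   0.95    -0.05    -0.40]
  [  -0.35     0.60    -0.10]
  [  -0.25    -0.45     0.70]
Cofactors of I−A, C_ij = (−1)^(i+j)·(minor ij) (rows/columns in the sector order above):
  C_11 = (0.60)(0.70) − (-0.10)(-0.45) = 0.3750
  C_12 = −[(-0.35)(0.70) − (-0.10)(-0.25)] = 0.2700
  C_13 = (-0.35)(-0.45) − (0.60)(-0.25) = 0.3075
  C_21 = −[(-0.05)(0.70) − (-0.40)(-0.45)] = 0.2150
  C_22 = (0.95)(0.70) − (-0.40)(-0.25) = 0.5650
  C_23 = −[(0.95)(-0.45) − (-0.05)(-0.25)] = 0.4400
  C_31 = (-0.05)(-0.10) − (-0.40)(0.60) = 0.2450
  C_32 = −[(0.95)(-0.10) − (-0.40)(-0.35)] = 0.2350
  C_33 = (0.95)(0.60) − (-0.05)(-0.35) = 0.5525
det(I−A) = Σ_j (I−A)_1j·C_1j = (0.95)(0.3750) + (-0.05)(0.2700) + (-0.40)(0.3075) = 0.21975
adj(I−A) = Cᵀ =
  [ 0.3750   0.2150   0.2450]
  [ 0.2700   0.5650   0.2350]
  [ 0.3075   0.4400   0.5525]
(I − A)⁻¹ = adj(I−A) / det(I−A) ≈
  [   1.7065     0.9784     1.1149]
  [   1.2287     2.5711     1.0694]
  [   1.3993     2.0023     2.5142]
x = (I − A)⁻¹ d = adj(I−A)·d / det(I−A), with det(I−A) = 0.21975:
  x_1 = (0.3750·240 + 0.2150·90 + 0.2450·90) / 0.21975 = 131.40 / 0.21975 ≈ 597.95
  x_2 = (0.2700·240 + 0.5650·90 + 0.2350·90) / 0.21975 = 136.80 / 0.21975 ≈ 622.53
  x_3 = (0.3075·240 + 0.4400·90 + 0.5525·90) / 0.21975 = 163.125 / 0.21975 ≈ 742.32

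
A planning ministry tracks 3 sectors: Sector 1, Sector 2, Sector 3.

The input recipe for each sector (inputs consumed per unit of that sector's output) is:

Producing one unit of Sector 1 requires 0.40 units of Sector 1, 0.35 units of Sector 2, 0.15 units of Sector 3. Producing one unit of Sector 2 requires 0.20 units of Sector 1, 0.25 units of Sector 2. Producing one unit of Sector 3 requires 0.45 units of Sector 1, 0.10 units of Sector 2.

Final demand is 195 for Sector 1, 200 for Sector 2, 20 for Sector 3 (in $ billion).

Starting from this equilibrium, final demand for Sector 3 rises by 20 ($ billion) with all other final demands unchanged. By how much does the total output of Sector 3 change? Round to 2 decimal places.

Δx_3 = 23.29

I − A =
  [   0.60    -0.20    -0.45]
  [  -0.35     0.75    -0.10]
  [  -0.15     0.00     1.00]
Cofactors of I−A, C_ij = (−1)^(i+j)·(minor ij) (rows/columns in the sector order above):
  C_11 = (0.75)(1.00) − (-0.10)(0.00) = 0.7500
  C_12 = −[(-0.35)(1.00) − (-0.10)(-0.15)] = 0.3650
  C_13 = (-0.35)(0.00) − (0.75)(-0.15) = 0.1125
  C_21 = −[(-0.20)(1.00) − (-0.45)(0.00)] = 0.2000
  C_22 = (0.60)(1.00) − (-0.45)(-0.15) = 0.5325
  C_23 = −[(0.60)(0.00) − (-0.20)(-0.15)] = 0.0300
  C_31 = (-0.20)(-0.10) − (-0.45)(0.75) = 0.3575
  C_32 = −[(0.60)(-0.10) − (-0.45)(-0.35)] = 0.2175
  C_33 = (0.60)(0.75) − (-0.20)(-0.35) = 0.3800
det(I−A) = Σ_j (I−A)_1j·C_1j = (0.60)(0.7500) + (-0.20)(0.3650) + (-0.45)(0.1125) = 0.326375
adj(I−A) = Cᵀ =
  [ 0.7500   0.2000   0.3575]
  [ 0.3650   0.5325   0.2175]
  [ 0.1125   0.0300   0.3800]
(I − A)⁻¹ = adj(I−A) / det(I−A) ≈
  [   2.2980     0.6128     1.0954]
  [   1.1183     1.6316     0.6664]
  [   0.3447     0.0919     1.1643]
Δx = (I − A)⁻¹ Δd with Δd having +20 in the Sector 3 component and 0 elsewhere.
So Δx_3 = L_33 · (+20), where L_33 = adj(I−A)_33 / det(I−A) = 0.3800 / 0.326375.
Δx_3 = 0.3800 × (+20) / 0.326375 = 7.60 / 0.326375 ≈ 23.29.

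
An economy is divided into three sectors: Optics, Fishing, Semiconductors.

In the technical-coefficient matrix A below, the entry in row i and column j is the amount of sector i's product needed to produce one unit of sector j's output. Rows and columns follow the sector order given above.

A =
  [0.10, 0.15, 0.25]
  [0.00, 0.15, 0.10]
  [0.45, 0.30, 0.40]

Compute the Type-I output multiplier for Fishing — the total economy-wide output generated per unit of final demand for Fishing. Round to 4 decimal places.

m_F = 2.8214

I − A =
  [   0.90    -0.15    -0.25]
  [   0.00     0.85    -0.10]
  [  -0.45    -0.30     0.60]
Cofactors of I−A, C_ij = (−1)^(i+j)·(minor ij) (rows/columns in the sector order above):
  C_11 = (0.85)(0.60) − (-0.10)(-0.30) = 0.4800
  C_12 = −[(0.00)(0.60) − (-0.10)(-0.45)] = 0.0450
  C_13 = (0.00)(-0.30) − (0.85)(-0.45) = 0.3825
  C_21 = −[(-0.15)(0.60) − (-0.25)(-0.30)] = 0.1650
  C_22 = (0.90)(0.60) − (-0.25)(-0.45) = 0.4275
  C_23 = −[(0.90)(-0.30) − (-0.15)(-0.45)] = 0.3375
  C_31 = (-0.15)(-0.10) − (-0.25)(0.85) = 0.2275
  C_32 = −[(0.90)(-0.10) − (-0.25)(0.00)] = 0.0900
  C_33 = (0.90)(0.85) − (-0.15)(0.00) = 0.7650
det(I−A) = Σ_j (I−A)_1j·C_1j = (0.90)(0.4800) + (-0.15)(0.0450) + (-0.25)(0.3825) = 0.329625
adj(I−A) = Cᵀ =
  [ 0.4800   0.1650   0.2275]
  [ 0.0450   0.4275   0.0900]
  [ 0.3825   0.3375   0.7650]
(I − A)⁻¹ = adj(I−A) / det(I−A) ≈
  [   1.45620     0.50057     0.69018]
  [   0.13652     1.29693     0.27304]
  [   1.16041     1.02389     2.32082]
The output multiplier for sector j is the column-j sum of the Leontief inverse (I − A)⁻¹ = adj(I−A) / det(I−A).
Column F of adj(I−A): (0.1650, 0.4275, 0.3375); det(I−A) = 0.329625.
m_F = (0.1650 + 0.4275 + 0.3375) / 0.329625 = 0.93 / 0.329625 ≈ 2.8214.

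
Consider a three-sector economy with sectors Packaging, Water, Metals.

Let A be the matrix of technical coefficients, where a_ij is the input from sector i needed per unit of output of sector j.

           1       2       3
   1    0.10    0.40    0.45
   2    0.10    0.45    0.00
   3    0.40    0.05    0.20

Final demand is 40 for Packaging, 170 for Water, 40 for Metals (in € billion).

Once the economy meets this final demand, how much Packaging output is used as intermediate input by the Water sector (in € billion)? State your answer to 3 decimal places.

z_12 = 147.364

I − A =
  [   0.90    -0.40    -0.45]
  [  -0.10     0.55     0.00]
  [  -0.40    -0.05     0.80]
Cofactors of I−A, C_ij = (−1)^(i+j)·(minor ij) (rows/columns in the sector order above):
  C_11 = (0.55)(0.80) − (0.00)(-0.05) = 0.4400
  C_12 = −[(-0.10)(0.80) − (0.00)(-0.40)] = 0.0800
  C_13 = (-0.10)(-0.05) − (0.55)(-0.40) = 0.2250
  C_21 = −[(-0.40)(0.80) − (-0.45)(-0.05)] = 0.3425
  C_22 = (0.90)(0.80) − (-0.45)(-0.40) = 0.5400
  C_23 = −[(0.90)(-0.05) − (-0.40)(-0.40)] = 0.2050
  C_31 = (-0.40)(0.00) − (-0.45)(0.55) = 0.2475
  C_32 = −[(0.90)(0.00) − (-0.45)(-0.10)] = 0.0450
  C_33 = (0.90)(0.55) − (-0.40)(-0.10) = 0.4550
det(I−A) = Σ_j (I−A)_1j·C_1j = (0.90)(0.4400) + (-0.40)(0.0800) + (-0.45)(0.2250) = 0.26275
adj(I−A) = Cᵀ =
  [ 0.4400   0.3425   0.2475]
  [ 0.0800   0.5400   0.0450]
  [ 0.2250   0.2050   0.4550]
(I − A)⁻¹ = adj(I−A) / det(I−A) ≈
  [   1.6746     1.3035     0.9420]
  [   0.3045     2.0552     0.1713]
  [   0.8563     0.7802     1.7317]
First solve x = (I − A)⁻¹ d = adj(I−A)·d / det(I−A); in particular x_2 = (0.0800·40 + 0.5400·170 + 0.0450·40) / 0.26275 = 96.80 / 0.26275 ≈ 368.41104.
Intermediate flow from 1 to 2: z_12 = a_12 · x_2 = 0.40 × 96.80 / 0.26275 = 38.72 / 0.26275 ≈ 147.364.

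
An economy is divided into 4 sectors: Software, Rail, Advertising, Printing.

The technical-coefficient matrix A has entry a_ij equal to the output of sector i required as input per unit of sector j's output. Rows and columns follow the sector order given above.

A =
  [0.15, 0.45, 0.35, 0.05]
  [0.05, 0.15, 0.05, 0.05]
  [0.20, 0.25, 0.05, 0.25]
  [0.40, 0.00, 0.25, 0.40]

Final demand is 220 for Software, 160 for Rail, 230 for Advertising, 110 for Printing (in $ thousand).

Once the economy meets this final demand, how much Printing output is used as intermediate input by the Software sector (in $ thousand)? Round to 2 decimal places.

I − A =
  [   0.85    -0.45    -0.35    -0.05]
  [  -0.05     0.85    -0.05    -0.05]
  [  -0.20    -0.25     0.95    -0.25]
  [  -0.40     0.00    -0.25     0.60]
Compute the cofactors C_ij = (−1)^(i+j)·(3×3 minor ij) of I−A; the adjugate is their transpose:
adj(I−A) = Cᵀ =
  [ 0.420750   0.284000   0.208250   0.145500]
  [ 0.057875   0.332875   0.053250   0.054750]
  [ 0.199500   0.221500   0.394000   0.199250]
  [ 0.363625   0.281625   0.303000   0.586000]
det(I−A) = Σ_j (I−A)_1j·C_1j = (0.85)(0.420750) + (-0.45)(0.057875) + (-0.35)(0.199500) + (-0.05)(0.363625) = 0.2435875
(I − A)⁻¹ = adj(I−A) / det(I−A) ≈
  [   1.7273     1.1659     0.8549     0.5973]
  [   0.2376     1.3666     0.2186     0.2248]
  [   0.8190     0.9093     1.6175     0.8180]
  [   1.4928     1.1562     1.2439     2.4057]
First solve x = (I − A)⁻¹ d = adj(I−A)·d / det(I−A); in particular x_1 = (0.420750·220 + 0.284000·160 + 0.208250·230 + 0.145500·110) / 0.2435875 = 201.9075 / 0.2435875 ≈ 828.8911.
Intermediate flow from 4 to 1: z_41 = a_41 · x_1 = 0.40 × 201.9075 / 0.2435875 = 80.763 / 0.2435875 ≈ 331.56.

z_41 = 331.56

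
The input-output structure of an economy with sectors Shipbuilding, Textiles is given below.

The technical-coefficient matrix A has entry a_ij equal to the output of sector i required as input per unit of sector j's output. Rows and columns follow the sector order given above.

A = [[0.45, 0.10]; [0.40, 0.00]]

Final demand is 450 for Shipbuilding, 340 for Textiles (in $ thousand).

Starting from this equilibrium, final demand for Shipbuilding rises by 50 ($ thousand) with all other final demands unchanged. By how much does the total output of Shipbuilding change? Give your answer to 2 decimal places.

I − A =
  [   0.55    -0.10]
  [  -0.40     1.00]
det(I−A) = (0.55)(1.00) − (-0.10)(-0.40) = 0.5100
adj(I−A) = [[1.00, 0.10], [0.40, 0.55]]
(I − A)⁻¹ = adj(I−A) / det(I−A) ≈
  [   1.9608     0.1961]
  [   0.7843     1.0784]
Δx = (I − A)⁻¹ Δd with Δd having +50 in the Shipbuilding component and 0 elsewhere.
So Δx_1 = L_11 · (+50), where L_11 = adj(I−A)_11 / det(I−A) = 1.00 / 0.5100.
Δx_1 = 1.00 × (+50) / 0.5100 = 50.00 / 0.5100 ≈ 98.04.

Δx_1 = 98.04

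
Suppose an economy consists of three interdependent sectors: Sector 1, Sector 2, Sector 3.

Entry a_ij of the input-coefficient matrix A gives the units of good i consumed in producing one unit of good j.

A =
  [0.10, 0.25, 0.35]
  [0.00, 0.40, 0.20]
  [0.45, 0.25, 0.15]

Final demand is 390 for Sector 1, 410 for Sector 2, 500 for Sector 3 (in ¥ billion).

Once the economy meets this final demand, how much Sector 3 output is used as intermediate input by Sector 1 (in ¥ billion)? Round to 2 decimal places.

I − A =
  [   0.90    -0.25    -0.35]
  [   0.00     0.60    -0.20]
  [  -0.45    -0.25     0.85]
Cofactors of I−A, C_ij = (−1)^(i+j)·(minor ij) (rows/columns in the sector order above):
  C_11 = (0.60)(0.85) − (-0.20)(-0.25) = 0.4600
  C_12 = −[(0.00)(0.85) − (-0.20)(-0.45)] = 0.0900
  C_13 = (0.00)(-0.25) − (0.60)(-0.45) = 0.2700
  C_21 = −[(-0.25)(0.85) − (-0.35)(-0.25)] = 0.3000
  C_22 = (0.90)(0.85) − (-0.35)(-0.45) = 0.6075
  C_23 = −[(0.90)(-0.25) − (-0.25)(-0.45)] = 0.3375
  C_31 = (-0.25)(-0.20) − (-0.35)(0.60) = 0.2600
  C_32 = −[(0.90)(-0.20) − (-0.35)(0.00)] = 0.1800
  C_33 = (0.90)(0.60) − (-0.25)(0.00) = 0.5400
det(I−A) = Σ_j (I−A)_1j·C_1j = (0.90)(0.4600) + (-0.25)(0.0900) + (-0.35)(0.2700) = 0.2970
adj(I−A) = Cᵀ =
  [ 0.4600   0.3000   0.2600]
  [ 0.0900   0.6075   0.1800]
  [ 0.2700   0.3375   0.5400]
(I − A)⁻¹ = adj(I−A) / det(I−A) ≈
  [   1.5488     1.0101     0.8754]
  [   0.3030     2.0455     0.6061]
  [   0.9091     1.1364     1.8182]
First solve x = (I − A)⁻¹ d = adj(I−A)·d / det(I−A); in particular x_1 = (0.4600·390 + 0.3000·410 + 0.2600·500) / 0.2970 = 432.40 / 0.2970 ≈ 1455.8923.
Intermediate flow from 3 to 1: z_31 = a_31 · x_1 = 0.45 × 432.40 / 0.2970 = 194.58 / 0.2970 ≈ 655.15.

z_31 = 655.15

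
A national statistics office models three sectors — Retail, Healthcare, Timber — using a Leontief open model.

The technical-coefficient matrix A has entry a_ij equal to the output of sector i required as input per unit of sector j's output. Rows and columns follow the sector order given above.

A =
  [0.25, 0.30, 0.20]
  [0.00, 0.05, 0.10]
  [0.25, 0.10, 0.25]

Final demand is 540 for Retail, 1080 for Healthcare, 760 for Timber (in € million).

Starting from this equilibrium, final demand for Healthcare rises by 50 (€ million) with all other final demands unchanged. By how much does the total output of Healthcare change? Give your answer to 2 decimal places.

I − A =
  [   0.75    -0.30    -0.20]
  [   0.00     0.95    -0.10]
  [  -0.25    -0.10     0.75]
Cofactors of I−A, C_ij = (−1)^(i+j)·(minor ij) (rows/columns in the sector order above):
  C_11 = (0.95)(0.75) − (-0.10)(-0.10) = 0.7025
  C_12 = −[(0.00)(0.75) − (-0.10)(-0.25)] = 0.0250
  C_13 = (0.00)(-0.10) − (0.95)(-0.25) = 0.2375
  C_21 = −[(-0.30)(0.75) − (-0.20)(-0.10)] = 0.2450
  C_22 = (0.75)(0.75) − (-0.20)(-0.25) = 0.5125
  C_23 = −[(0.75)(-0.10) − (-0.30)(-0.25)] = 0.1500
  C_31 = (-0.30)(-0.10) − (-0.20)(0.95) = 0.2200
  C_32 = −[(0.75)(-0.10) − (-0.20)(0.00)] = 0.0750
  C_33 = (0.75)(0.95) − (-0.30)(0.00) = 0.7125
det(I−A) = Σ_j (I−A)_1j·C_1j = (0.75)(0.7025) + (-0.30)(0.0250) + (-0.20)(0.2375) = 0.471875
adj(I−A) = Cᵀ =
  [ 0.7025   0.2450   0.2200]
  [ 0.0250   0.5125   0.0750]
  [ 0.2375   0.1500   0.7125]
(I − A)⁻¹ = adj(I−A) / det(I−A) ≈
  [   1.4887     0.5192     0.4662]
  [   0.0530     1.0861     0.1589]
  [   0.5033     0.3179     1.5099]
Δx = (I − A)⁻¹ Δd with Δd having +50 in the Healthcare component and 0 elsewhere.
So Δx_2 = L_22 · (+50), where L_22 = adj(I−A)_22 / det(I−A) = 0.5125 / 0.471875.
Δx_2 = 0.5125 × (+50) / 0.471875 = 25.625 / 0.471875 ≈ 54.30.

Δx_2 = 54.30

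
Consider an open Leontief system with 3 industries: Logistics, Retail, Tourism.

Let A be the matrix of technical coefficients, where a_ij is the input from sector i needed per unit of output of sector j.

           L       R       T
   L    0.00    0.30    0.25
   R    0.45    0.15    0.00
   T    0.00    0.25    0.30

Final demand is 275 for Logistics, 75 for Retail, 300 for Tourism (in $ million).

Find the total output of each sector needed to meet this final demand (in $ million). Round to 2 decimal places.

I − A =
  [   1.00    -0.30    -0.25]
  [  -0.45     0.85     0.00]
  [   0.00    -0.25     0.70]
Cofactors of I−A, C_ij = (−1)^(i+j)·(minor ij) (rows/columns in the sector order above):
  C_11 = (0.85)(0.70) − (0.00)(-0.25) = 0.5950
  C_12 = −[(-0.45)(0.70) − (0.00)(0.00)] = 0.3150
  C_13 = (-0.45)(-0.25) − (0.85)(0.00) = 0.1125
  C_21 = −[(-0.30)(0.70) − (-0.25)(-0.25)] = 0.2725
  C_22 = (1.00)(0.70) − (-0.25)(0.00) = 0.7000
  C_23 = −[(1.00)(-0.25) − (-0.30)(0.00)] = 0.2500
  C_31 = (-0.30)(0.00) − (-0.25)(0.85) = 0.2125
  C_32 = −[(1.00)(0.00) − (-0.25)(-0.45)] = 0.1125
  C_33 = (1.00)(0.85) − (-0.30)(-0.45) = 0.7150
det(I−A) = Σ_j (I−A)_1j·C_1j = (1.00)(0.5950) + (-0.30)(0.3150) + (-0.25)(0.1125) = 0.472375
adj(I−A) = Cᵀ =
  [ 0.5950   0.2725   0.2125]
  [ 0.3150   0.7000   0.1125]
  [ 0.1125   0.2500   0.7150]
(I − A)⁻¹ = adj(I−A) / det(I−A) ≈
  [   1.2596     0.5769     0.4499]
  [   0.6668     1.4819     0.2382]
  [   0.2382     0.5292     1.5136]
x = (I − A)⁻¹ d = adj(I−A)·d / det(I−A), with det(I−A) = 0.472375:
  x_L = (0.5950·275 + 0.2725·75 + 0.2125·300) / 0.472375 = 247.8125 / 0.472375 ≈ 524.61
  x_R = (0.3150·275 + 0.7000·75 + 0.1125·300) / 0.472375 = 172.875 / 0.472375 ≈ 365.97
  x_T = (0.1125·275 + 0.2500·75 + 0.7150·300) / 0.472375 = 264.1875 / 0.472375 ≈ 559.27

x_L = 524.61, x_R = 365.97, x_T = 559.27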